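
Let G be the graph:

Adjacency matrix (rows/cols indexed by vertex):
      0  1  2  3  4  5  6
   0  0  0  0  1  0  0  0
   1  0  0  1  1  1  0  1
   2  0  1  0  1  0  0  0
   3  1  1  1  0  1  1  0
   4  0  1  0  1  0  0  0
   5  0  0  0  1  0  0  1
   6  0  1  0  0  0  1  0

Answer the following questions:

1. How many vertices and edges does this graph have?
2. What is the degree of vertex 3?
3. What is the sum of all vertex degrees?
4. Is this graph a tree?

Count: 7 vertices, 9 edges.
Vertex 3 has neighbors [0, 1, 2, 4, 5], degree = 5.
Handshaking lemma: 2 * 9 = 18.
A tree on 7 vertices has 6 edges. This graph has 9 edges (3 extra). Not a tree.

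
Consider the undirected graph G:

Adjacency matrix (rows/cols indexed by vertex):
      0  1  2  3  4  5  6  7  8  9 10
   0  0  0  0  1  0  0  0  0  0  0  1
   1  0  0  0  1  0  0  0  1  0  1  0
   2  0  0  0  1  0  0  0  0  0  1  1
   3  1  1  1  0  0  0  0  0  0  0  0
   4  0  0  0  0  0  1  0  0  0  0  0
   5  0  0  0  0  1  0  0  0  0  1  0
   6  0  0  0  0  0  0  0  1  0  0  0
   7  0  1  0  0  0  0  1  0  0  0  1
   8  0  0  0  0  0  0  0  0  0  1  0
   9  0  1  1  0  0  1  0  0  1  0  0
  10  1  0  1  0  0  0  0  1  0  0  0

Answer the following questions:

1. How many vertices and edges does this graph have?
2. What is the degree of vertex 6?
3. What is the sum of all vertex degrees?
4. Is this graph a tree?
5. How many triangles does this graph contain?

Count: 11 vertices, 13 edges.
Vertex 6 has neighbors [7], degree = 1.
Handshaking lemma: 2 * 13 = 26.
A tree on 11 vertices has 10 edges. This graph has 13 edges (3 extra). Not a tree.
Number of triangles = 0.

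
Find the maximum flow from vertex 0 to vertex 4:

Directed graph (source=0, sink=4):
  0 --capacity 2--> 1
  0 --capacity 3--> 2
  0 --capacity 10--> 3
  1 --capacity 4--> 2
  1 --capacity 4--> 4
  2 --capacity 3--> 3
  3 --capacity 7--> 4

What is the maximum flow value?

Computing max flow:
  Flow on (0->1): 2/2
  Flow on (0->3): 7/10
  Flow on (1->4): 2/4
  Flow on (3->4): 7/7
Maximum flow = 9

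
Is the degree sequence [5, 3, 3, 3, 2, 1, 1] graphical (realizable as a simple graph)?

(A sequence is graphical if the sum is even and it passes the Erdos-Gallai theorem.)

Sum of degrees = 18. Sum is even and passes Erdos-Gallai. The sequence IS graphical.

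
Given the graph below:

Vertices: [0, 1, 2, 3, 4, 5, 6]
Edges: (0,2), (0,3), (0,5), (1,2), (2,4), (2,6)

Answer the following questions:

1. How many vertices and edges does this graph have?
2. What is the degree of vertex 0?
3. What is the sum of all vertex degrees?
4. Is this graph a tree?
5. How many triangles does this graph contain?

Count: 7 vertices, 6 edges.
Vertex 0 has neighbors [2, 3, 5], degree = 3.
Handshaking lemma: 2 * 6 = 12.
A graph is a tree iff it is connected and has exactly n-1 edges. This graph is connected (all 7 vertices in one component) and has 7-1 = 6 edges. It is a tree.
Number of triangles = 0.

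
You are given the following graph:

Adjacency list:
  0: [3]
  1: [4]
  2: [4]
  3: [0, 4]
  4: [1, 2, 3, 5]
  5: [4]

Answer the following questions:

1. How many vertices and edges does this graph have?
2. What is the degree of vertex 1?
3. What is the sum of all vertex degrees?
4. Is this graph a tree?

Count: 6 vertices, 5 edges.
Vertex 1 has neighbors [4], degree = 1.
Handshaking lemma: 2 * 5 = 10.
A graph is a tree iff it is connected and has exactly n-1 edges. This graph is connected (all 6 vertices in one component) and has 6-1 = 5 edges. It is a tree.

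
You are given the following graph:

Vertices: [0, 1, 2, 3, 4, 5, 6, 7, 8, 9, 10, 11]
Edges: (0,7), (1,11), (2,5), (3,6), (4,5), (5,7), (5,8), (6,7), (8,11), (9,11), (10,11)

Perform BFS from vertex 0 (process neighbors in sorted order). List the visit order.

BFS from vertex 0 (neighbors processed in ascending order):
Visit order: 0, 7, 5, 6, 2, 4, 8, 3, 11, 1, 9, 10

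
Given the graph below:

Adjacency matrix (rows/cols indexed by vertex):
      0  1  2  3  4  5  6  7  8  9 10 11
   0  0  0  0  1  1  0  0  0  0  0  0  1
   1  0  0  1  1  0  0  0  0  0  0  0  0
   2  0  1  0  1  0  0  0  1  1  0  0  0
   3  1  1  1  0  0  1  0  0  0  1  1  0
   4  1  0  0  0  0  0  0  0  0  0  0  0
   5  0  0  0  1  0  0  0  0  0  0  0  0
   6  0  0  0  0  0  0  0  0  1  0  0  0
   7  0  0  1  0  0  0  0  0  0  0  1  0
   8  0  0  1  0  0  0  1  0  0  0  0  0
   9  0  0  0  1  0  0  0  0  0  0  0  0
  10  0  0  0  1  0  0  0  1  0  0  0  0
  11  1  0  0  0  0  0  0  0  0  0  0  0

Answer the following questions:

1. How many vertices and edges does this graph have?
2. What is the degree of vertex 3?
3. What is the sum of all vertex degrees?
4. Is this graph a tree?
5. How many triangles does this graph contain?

Count: 12 vertices, 13 edges.
Vertex 3 has neighbors [0, 1, 2, 5, 9, 10], degree = 6.
Handshaking lemma: 2 * 13 = 26.
A tree on 12 vertices has 11 edges. This graph has 13 edges (2 extra). Not a tree.
Number of triangles = 1.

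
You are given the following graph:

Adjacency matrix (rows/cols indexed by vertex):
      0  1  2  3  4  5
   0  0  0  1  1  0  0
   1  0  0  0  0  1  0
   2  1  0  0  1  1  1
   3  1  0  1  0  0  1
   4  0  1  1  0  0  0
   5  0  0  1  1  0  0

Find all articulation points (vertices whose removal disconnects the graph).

An articulation point is a vertex whose removal disconnects the graph.
Articulation points: [2, 4]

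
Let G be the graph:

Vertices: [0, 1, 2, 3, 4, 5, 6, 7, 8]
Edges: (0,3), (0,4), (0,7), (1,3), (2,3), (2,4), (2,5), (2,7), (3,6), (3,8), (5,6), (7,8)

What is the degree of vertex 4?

Vertex 4 has neighbors [0, 2], so deg(4) = 2.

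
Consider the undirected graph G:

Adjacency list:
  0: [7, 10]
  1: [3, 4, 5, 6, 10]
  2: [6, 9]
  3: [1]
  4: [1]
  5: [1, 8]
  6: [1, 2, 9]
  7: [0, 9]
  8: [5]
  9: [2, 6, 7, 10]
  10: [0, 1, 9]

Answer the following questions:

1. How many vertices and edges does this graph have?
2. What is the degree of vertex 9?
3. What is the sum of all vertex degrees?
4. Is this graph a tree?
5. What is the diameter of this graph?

Count: 11 vertices, 13 edges.
Vertex 9 has neighbors [2, 6, 7, 10], degree = 4.
Handshaking lemma: 2 * 13 = 26.
A tree on 11 vertices has 10 edges. This graph has 13 edges (3 extra). Not a tree.
Diameter (longest shortest path) = 5.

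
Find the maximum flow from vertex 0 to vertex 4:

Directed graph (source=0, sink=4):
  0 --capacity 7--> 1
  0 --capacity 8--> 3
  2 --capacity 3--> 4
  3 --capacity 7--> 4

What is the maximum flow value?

Computing max flow:
  Flow on (0->3): 7/8
  Flow on (3->4): 7/7
Maximum flow = 7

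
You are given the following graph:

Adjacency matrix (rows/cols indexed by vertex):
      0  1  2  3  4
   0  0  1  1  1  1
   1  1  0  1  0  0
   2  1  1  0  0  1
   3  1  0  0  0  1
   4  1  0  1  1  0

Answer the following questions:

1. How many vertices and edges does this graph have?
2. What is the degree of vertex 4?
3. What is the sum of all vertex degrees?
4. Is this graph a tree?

Count: 5 vertices, 7 edges.
Vertex 4 has neighbors [0, 2, 3], degree = 3.
Handshaking lemma: 2 * 7 = 14.
A tree on 5 vertices has 4 edges. This graph has 7 edges (3 extra). Not a tree.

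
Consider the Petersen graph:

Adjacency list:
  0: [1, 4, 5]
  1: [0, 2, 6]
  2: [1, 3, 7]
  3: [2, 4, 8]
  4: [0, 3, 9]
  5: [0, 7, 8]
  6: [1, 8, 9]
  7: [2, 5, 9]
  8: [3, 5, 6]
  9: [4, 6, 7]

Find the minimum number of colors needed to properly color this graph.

The Petersen graph contains odd cycles (e.g. the outer 5-cycle), so chi >= 3.
A proper 3-coloring exists (it is a well-known 3-chromatic graph).
Chromatic number = 3.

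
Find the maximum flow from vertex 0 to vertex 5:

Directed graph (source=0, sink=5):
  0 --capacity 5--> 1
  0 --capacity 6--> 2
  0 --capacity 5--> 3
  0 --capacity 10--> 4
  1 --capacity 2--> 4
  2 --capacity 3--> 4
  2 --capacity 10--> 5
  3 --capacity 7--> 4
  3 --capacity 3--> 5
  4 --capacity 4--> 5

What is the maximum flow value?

Computing max flow:
  Flow on (0->1): 2/5
  Flow on (0->2): 6/6
  Flow on (0->3): 3/5
  Flow on (0->4): 2/10
  Flow on (1->4): 2/2
  Flow on (2->5): 6/10
  Flow on (3->5): 3/3
  Flow on (4->5): 4/4
Maximum flow = 13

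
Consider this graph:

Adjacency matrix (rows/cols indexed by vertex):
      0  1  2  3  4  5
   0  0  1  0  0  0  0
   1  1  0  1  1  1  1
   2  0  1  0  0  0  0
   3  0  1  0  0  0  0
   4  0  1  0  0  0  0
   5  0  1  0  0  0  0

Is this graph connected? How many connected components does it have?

Checking connectivity: the graph has 1 connected component(s).
All vertices are reachable from each other. The graph IS connected.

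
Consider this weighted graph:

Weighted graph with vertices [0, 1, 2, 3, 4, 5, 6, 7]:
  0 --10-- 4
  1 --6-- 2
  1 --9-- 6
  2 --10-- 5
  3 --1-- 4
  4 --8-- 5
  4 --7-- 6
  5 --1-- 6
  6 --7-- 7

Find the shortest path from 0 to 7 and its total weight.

Using Dijkstra's algorithm from vertex 0:
Shortest path: 0 -> 4 -> 6 -> 7
Total weight: 10 + 7 + 7 = 24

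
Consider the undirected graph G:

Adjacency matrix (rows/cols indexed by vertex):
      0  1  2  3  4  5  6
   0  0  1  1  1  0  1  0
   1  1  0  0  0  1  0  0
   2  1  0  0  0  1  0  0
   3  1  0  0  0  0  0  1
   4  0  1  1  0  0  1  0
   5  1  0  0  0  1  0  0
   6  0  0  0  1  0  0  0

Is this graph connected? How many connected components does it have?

Checking connectivity: the graph has 1 connected component(s).
All vertices are reachable from each other. The graph IS connected.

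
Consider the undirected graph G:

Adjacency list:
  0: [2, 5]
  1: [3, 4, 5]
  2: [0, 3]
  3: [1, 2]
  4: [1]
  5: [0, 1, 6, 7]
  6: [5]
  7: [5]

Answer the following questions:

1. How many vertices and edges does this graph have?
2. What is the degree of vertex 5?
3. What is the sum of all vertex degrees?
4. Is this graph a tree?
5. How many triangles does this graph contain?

Count: 8 vertices, 8 edges.
Vertex 5 has neighbors [0, 1, 6, 7], degree = 4.
Handshaking lemma: 2 * 8 = 16.
A tree on 8 vertices has 7 edges. This graph has 8 edges (1 extra). Not a tree.
Number of triangles = 0.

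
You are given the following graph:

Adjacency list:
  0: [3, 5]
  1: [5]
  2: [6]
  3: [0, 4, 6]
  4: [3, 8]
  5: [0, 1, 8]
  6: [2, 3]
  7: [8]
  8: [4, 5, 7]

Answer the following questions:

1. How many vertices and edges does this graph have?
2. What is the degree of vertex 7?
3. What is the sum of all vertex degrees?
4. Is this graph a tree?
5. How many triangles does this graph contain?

Count: 9 vertices, 9 edges.
Vertex 7 has neighbors [8], degree = 1.
Handshaking lemma: 2 * 9 = 18.
A tree on 9 vertices has 8 edges. This graph has 9 edges (1 extra). Not a tree.
Number of triangles = 0.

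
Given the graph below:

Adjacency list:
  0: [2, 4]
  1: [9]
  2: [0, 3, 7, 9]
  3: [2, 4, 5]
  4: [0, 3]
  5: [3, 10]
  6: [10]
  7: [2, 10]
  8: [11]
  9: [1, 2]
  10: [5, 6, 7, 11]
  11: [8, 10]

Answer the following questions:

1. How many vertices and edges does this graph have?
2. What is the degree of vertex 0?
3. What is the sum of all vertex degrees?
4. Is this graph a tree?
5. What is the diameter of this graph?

Count: 12 vertices, 13 edges.
Vertex 0 has neighbors [2, 4], degree = 2.
Handshaking lemma: 2 * 13 = 26.
A tree on 12 vertices has 11 edges. This graph has 13 edges (2 extra). Not a tree.
Diameter (longest shortest path) = 6.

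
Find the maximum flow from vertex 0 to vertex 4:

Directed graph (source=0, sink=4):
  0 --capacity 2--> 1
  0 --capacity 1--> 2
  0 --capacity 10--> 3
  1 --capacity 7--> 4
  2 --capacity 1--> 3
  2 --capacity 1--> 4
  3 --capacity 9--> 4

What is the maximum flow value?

Computing max flow:
  Flow on (0->1): 2/2
  Flow on (0->2): 1/1
  Flow on (0->3): 9/10
  Flow on (1->4): 2/7
  Flow on (2->4): 1/1
  Flow on (3->4): 9/9
Maximum flow = 12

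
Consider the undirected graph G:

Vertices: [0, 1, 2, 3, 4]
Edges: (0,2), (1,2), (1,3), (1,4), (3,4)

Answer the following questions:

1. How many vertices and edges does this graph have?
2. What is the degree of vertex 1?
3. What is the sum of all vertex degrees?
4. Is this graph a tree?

Count: 5 vertices, 5 edges.
Vertex 1 has neighbors [2, 3, 4], degree = 3.
Handshaking lemma: 2 * 5 = 10.
A tree on 5 vertices has 4 edges. This graph has 5 edges (1 extra). Not a tree.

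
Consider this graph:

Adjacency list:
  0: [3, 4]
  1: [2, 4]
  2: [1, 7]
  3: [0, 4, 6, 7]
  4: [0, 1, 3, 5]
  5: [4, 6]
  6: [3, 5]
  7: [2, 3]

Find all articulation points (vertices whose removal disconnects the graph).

No articulation points. The graph is biconnected.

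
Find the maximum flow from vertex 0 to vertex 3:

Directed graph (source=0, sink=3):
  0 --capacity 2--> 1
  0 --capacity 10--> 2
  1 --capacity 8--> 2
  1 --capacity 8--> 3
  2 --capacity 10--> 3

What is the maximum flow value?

Computing max flow:
  Flow on (0->1): 2/2
  Flow on (0->2): 10/10
  Flow on (1->3): 2/8
  Flow on (2->3): 10/10
Maximum flow = 12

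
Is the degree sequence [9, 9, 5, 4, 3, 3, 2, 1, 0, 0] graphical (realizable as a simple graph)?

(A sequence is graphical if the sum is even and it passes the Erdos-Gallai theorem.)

Sum of degrees = 36. Sum is even but fails Erdos-Gallai. The sequence is NOT graphical.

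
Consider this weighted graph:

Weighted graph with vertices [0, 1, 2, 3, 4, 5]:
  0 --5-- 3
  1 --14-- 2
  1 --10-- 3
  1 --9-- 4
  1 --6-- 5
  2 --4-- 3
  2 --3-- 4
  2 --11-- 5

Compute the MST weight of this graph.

Applying Kruskal's algorithm (sort edges by weight, add if no cycle):
  Add (2,4) w=3
  Add (2,3) w=4
  Add (0,3) w=5
  Add (1,5) w=6
  Add (1,4) w=9
  Skip (1,3) w=10 (creates cycle)
  Skip (2,5) w=11 (creates cycle)
  Skip (1,2) w=14 (creates cycle)
MST weight = 27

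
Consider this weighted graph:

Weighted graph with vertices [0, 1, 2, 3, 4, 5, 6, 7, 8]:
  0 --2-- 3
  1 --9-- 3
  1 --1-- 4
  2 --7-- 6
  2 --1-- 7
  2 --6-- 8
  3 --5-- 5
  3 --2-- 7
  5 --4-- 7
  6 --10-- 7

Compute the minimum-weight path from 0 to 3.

Using Dijkstra's algorithm from vertex 0:
Shortest path: 0 -> 3
Total weight: 2 = 2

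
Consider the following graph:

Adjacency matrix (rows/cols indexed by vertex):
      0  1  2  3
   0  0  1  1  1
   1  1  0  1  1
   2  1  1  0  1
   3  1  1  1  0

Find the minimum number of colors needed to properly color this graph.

The graph has a maximum clique of size 4 (lower bound on chromatic number).
A valid 4-coloring: {0: 0, 1: 1, 2: 2, 3: 3}.
Chromatic number = 4.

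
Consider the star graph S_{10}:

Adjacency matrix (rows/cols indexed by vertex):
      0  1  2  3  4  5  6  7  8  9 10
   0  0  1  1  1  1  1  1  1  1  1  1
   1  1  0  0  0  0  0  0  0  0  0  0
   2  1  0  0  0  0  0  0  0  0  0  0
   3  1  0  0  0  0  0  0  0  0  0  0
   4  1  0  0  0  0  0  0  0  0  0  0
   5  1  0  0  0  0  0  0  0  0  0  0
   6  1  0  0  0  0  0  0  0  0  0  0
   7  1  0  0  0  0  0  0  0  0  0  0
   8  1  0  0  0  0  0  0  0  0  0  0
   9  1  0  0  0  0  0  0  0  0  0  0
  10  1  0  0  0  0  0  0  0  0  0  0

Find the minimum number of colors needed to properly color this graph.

S_{10} has one hub adjacent to 10 leaves; leaves are pairwise non-adjacent.
Color the hub 0 and every leaf 1.
Chromatic number = 2.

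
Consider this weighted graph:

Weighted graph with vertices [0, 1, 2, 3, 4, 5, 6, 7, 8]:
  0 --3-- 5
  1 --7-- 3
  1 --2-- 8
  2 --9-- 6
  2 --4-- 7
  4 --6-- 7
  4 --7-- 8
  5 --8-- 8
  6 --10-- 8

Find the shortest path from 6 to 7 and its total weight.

Using Dijkstra's algorithm from vertex 6:
Shortest path: 6 -> 2 -> 7
Total weight: 9 + 4 = 13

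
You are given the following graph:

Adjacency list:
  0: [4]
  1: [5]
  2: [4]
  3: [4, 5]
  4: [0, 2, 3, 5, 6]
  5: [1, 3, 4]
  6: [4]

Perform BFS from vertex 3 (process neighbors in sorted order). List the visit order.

BFS from vertex 3 (neighbors processed in ascending order):
Visit order: 3, 4, 5, 0, 2, 6, 1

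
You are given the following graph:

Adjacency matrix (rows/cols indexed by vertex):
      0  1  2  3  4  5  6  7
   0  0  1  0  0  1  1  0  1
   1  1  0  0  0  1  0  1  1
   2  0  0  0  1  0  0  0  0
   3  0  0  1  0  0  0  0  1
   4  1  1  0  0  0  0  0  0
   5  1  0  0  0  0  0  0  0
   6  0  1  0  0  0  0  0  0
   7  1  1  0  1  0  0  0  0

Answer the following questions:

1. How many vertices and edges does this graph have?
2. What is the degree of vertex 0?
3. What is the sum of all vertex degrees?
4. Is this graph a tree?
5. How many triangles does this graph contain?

Count: 8 vertices, 9 edges.
Vertex 0 has neighbors [1, 4, 5, 7], degree = 4.
Handshaking lemma: 2 * 9 = 18.
A tree on 8 vertices has 7 edges. This graph has 9 edges (2 extra). Not a tree.
Number of triangles = 2.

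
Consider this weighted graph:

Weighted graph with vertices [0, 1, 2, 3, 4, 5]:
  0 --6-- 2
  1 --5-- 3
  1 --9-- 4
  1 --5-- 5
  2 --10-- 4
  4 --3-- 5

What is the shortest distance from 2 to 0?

Using Dijkstra's algorithm from vertex 2:
Shortest path: 2 -> 0
Total weight: 6 = 6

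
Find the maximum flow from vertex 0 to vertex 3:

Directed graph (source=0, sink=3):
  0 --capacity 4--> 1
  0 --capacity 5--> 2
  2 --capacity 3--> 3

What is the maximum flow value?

Computing max flow:
  Flow on (0->2): 3/5
  Flow on (2->3): 3/3
Maximum flow = 3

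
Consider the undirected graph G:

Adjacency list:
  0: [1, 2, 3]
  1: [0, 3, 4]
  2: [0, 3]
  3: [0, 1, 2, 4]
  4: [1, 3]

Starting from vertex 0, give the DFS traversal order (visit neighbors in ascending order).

DFS from vertex 0 (neighbors processed in ascending order):
Visit order: 0, 1, 3, 2, 4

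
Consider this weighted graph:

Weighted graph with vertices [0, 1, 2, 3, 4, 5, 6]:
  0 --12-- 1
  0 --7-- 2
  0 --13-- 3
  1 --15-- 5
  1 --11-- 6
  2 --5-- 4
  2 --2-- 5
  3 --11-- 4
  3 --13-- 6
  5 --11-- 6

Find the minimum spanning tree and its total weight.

Applying Kruskal's algorithm (sort edges by weight, add if no cycle):
  Add (2,5) w=2
  Add (2,4) w=5
  Add (0,2) w=7
  Add (1,6) w=11
  Add (3,4) w=11
  Add (5,6) w=11
  Skip (0,1) w=12 (creates cycle)
  Skip (0,3) w=13 (creates cycle)
  Skip (3,6) w=13 (creates cycle)
  Skip (1,5) w=15 (creates cycle)
MST weight = 47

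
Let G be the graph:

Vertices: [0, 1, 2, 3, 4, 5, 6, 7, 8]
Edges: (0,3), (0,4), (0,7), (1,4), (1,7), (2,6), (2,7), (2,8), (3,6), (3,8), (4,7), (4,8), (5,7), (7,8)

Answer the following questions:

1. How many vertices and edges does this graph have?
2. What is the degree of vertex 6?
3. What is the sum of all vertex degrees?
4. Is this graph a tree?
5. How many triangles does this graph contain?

Count: 9 vertices, 14 edges.
Vertex 6 has neighbors [2, 3], degree = 2.
Handshaking lemma: 2 * 14 = 28.
A tree on 9 vertices has 8 edges. This graph has 14 edges (6 extra). Not a tree.
Number of triangles = 4.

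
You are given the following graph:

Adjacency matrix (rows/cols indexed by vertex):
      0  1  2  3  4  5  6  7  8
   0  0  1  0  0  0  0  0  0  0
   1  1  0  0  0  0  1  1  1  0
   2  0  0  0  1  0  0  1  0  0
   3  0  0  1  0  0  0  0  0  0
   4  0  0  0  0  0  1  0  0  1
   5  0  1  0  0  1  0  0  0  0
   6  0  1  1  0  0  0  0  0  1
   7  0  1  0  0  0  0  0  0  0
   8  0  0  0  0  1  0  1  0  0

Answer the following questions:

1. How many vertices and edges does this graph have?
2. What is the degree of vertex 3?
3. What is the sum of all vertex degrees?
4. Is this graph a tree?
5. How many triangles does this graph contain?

Count: 9 vertices, 9 edges.
Vertex 3 has neighbors [2], degree = 1.
Handshaking lemma: 2 * 9 = 18.
A tree on 9 vertices has 8 edges. This graph has 9 edges (1 extra). Not a tree.
Number of triangles = 0.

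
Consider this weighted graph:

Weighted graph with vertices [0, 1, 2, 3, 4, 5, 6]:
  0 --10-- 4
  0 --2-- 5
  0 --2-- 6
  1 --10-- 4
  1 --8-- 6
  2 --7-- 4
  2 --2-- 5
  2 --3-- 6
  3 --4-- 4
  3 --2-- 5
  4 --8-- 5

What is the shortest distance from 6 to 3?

Using Dijkstra's algorithm from vertex 6:
Shortest path: 6 -> 0 -> 5 -> 3
Total weight: 2 + 2 + 2 = 6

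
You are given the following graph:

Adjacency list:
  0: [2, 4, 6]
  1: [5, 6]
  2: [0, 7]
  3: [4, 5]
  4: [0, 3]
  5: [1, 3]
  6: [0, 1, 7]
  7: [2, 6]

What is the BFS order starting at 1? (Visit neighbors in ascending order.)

BFS from vertex 1 (neighbors processed in ascending order):
Visit order: 1, 5, 6, 3, 0, 7, 4, 2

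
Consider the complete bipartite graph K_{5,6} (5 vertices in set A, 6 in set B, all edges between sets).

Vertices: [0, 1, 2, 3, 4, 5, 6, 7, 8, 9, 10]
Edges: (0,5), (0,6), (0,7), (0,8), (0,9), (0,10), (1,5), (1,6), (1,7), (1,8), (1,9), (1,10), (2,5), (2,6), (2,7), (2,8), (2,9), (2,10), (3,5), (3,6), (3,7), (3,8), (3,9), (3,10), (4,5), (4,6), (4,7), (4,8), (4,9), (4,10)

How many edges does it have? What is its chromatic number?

K_{5,6} has 5 * 6 = 30 edges.
Bipartite graphs have chromatic number 2 (color each partition differently).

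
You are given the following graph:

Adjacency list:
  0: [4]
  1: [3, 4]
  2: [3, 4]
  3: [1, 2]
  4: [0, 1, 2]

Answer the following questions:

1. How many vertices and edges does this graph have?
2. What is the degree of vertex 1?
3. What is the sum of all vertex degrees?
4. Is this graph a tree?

Count: 5 vertices, 5 edges.
Vertex 1 has neighbors [3, 4], degree = 2.
Handshaking lemma: 2 * 5 = 10.
A tree on 5 vertices has 4 edges. This graph has 5 edges (1 extra). Not a tree.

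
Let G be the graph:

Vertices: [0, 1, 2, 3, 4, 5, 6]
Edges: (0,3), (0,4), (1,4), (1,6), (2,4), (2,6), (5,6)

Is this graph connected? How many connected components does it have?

Checking connectivity: the graph has 1 connected component(s).
All vertices are reachable from each other. The graph IS connected.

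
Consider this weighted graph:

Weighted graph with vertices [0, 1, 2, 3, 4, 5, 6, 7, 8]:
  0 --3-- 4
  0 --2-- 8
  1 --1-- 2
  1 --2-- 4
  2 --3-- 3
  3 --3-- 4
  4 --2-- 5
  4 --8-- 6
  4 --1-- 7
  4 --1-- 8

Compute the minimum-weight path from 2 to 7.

Using Dijkstra's algorithm from vertex 2:
Shortest path: 2 -> 1 -> 4 -> 7
Total weight: 1 + 2 + 1 = 4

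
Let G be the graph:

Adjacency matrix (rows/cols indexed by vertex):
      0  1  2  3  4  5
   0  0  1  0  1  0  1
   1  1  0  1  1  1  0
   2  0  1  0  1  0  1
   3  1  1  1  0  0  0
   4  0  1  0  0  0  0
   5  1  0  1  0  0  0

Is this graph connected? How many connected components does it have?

Checking connectivity: the graph has 1 connected component(s).
All vertices are reachable from each other. The graph IS connected.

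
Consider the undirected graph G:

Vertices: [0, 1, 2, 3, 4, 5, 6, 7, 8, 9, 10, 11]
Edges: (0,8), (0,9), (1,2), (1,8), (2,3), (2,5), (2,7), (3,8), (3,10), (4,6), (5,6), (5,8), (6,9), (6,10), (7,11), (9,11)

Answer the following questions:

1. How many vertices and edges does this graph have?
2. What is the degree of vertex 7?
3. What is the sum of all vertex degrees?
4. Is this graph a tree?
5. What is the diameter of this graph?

Count: 12 vertices, 16 edges.
Vertex 7 has neighbors [2, 11], degree = 2.
Handshaking lemma: 2 * 16 = 32.
A tree on 12 vertices has 11 edges. This graph has 16 edges (5 extra). Not a tree.
Diameter (longest shortest path) = 4.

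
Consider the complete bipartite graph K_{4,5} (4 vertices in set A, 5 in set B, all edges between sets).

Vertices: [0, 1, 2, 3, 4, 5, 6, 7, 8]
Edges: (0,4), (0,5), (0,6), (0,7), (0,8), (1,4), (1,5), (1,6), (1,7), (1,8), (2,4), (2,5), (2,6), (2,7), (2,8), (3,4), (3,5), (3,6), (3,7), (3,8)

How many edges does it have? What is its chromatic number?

K_{4,5} has 4 * 5 = 20 edges.
Bipartite graphs have chromatic number 2 (color each partition differently).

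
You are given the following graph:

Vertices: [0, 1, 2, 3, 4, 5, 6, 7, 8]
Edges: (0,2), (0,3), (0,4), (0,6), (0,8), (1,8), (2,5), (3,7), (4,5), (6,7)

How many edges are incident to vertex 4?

Vertex 4 has neighbors [0, 5], so deg(4) = 2.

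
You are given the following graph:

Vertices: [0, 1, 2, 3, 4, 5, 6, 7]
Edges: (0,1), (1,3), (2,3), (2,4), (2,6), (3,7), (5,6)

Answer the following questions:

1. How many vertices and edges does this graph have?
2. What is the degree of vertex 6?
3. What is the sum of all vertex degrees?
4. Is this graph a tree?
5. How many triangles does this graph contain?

Count: 8 vertices, 7 edges.
Vertex 6 has neighbors [2, 5], degree = 2.
Handshaking lemma: 2 * 7 = 14.
A graph is a tree iff it is connected and has exactly n-1 edges. This graph is connected (all 8 vertices in one component) and has 8-1 = 7 edges. It is a tree.
Number of triangles = 0.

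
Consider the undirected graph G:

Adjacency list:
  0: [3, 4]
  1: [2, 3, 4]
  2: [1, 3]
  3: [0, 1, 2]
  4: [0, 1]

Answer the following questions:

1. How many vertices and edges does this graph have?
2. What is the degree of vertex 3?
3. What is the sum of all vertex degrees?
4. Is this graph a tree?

Count: 5 vertices, 6 edges.
Vertex 3 has neighbors [0, 1, 2], degree = 3.
Handshaking lemma: 2 * 6 = 12.
A tree on 5 vertices has 4 edges. This graph has 6 edges (2 extra). Not a tree.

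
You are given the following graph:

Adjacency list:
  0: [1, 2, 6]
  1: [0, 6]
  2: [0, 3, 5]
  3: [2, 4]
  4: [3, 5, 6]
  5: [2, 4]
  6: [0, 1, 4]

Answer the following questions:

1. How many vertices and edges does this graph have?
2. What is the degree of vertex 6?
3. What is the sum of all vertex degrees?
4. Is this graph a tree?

Count: 7 vertices, 9 edges.
Vertex 6 has neighbors [0, 1, 4], degree = 3.
Handshaking lemma: 2 * 9 = 18.
A tree on 7 vertices has 6 edges. This graph has 9 edges (3 extra). Not a tree.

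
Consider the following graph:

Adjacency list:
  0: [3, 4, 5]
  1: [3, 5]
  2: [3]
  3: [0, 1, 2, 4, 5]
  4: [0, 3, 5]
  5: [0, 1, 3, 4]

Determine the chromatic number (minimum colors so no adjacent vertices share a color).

The graph has a maximum clique of size 4 (lower bound on chromatic number).
A valid 4-coloring: {0: 2, 1: 2, 2: 1, 3: 0, 4: 3, 5: 1}.
Chromatic number = 4.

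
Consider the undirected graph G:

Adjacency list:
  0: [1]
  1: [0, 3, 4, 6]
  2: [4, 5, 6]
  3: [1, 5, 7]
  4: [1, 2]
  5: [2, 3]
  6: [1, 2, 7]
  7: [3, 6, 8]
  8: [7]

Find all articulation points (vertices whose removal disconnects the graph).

An articulation point is a vertex whose removal disconnects the graph.
Articulation points: [1, 7]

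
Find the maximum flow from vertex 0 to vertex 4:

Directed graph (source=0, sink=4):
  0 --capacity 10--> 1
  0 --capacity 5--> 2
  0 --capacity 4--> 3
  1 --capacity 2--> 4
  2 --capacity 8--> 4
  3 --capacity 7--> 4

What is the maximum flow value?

Computing max flow:
  Flow on (0->1): 2/10
  Flow on (0->2): 5/5
  Flow on (0->3): 4/4
  Flow on (1->4): 2/2
  Flow on (2->4): 5/8
  Flow on (3->4): 4/7
Maximum flow = 11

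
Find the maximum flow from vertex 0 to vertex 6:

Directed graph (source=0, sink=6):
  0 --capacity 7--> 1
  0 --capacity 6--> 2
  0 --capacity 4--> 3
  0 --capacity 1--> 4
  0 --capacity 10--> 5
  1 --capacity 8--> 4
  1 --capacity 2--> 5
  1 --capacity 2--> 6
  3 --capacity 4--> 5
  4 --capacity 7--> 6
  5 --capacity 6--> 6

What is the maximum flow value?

Computing max flow:
  Flow on (0->1): 7/7
  Flow on (0->4): 1/1
  Flow on (0->5): 6/10
  Flow on (1->4): 5/8
  Flow on (1->6): 2/2
  Flow on (4->6): 6/7
  Flow on (5->6): 6/6
Maximum flow = 14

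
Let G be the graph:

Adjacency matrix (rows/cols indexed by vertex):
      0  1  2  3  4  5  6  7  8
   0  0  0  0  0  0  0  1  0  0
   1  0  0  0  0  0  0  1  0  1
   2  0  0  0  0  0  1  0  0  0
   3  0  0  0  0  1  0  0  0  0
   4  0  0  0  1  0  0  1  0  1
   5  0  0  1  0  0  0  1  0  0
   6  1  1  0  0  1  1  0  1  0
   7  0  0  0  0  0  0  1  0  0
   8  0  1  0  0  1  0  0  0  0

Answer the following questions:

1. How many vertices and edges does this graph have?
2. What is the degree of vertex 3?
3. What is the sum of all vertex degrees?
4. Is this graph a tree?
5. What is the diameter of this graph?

Count: 9 vertices, 9 edges.
Vertex 3 has neighbors [4], degree = 1.
Handshaking lemma: 2 * 9 = 18.
A tree on 9 vertices has 8 edges. This graph has 9 edges (1 extra). Not a tree.
Diameter (longest shortest path) = 4.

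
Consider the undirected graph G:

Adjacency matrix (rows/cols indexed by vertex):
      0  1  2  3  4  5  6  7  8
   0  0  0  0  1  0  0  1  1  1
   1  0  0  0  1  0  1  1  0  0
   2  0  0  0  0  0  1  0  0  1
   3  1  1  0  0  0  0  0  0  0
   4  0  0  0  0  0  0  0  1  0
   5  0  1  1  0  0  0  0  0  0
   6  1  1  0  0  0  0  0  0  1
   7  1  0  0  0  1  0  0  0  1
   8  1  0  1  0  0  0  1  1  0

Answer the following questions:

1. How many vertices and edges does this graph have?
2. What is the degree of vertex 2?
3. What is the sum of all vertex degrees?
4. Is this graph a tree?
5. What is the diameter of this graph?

Count: 9 vertices, 12 edges.
Vertex 2 has neighbors [5, 8], degree = 2.
Handshaking lemma: 2 * 12 = 24.
A tree on 9 vertices has 8 edges. This graph has 12 edges (4 extra). Not a tree.
Diameter (longest shortest path) = 4.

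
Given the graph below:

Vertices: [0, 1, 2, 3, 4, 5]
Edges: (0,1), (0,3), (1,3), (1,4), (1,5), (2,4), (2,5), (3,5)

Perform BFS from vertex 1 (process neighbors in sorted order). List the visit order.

BFS from vertex 1 (neighbors processed in ascending order):
Visit order: 1, 0, 3, 4, 5, 2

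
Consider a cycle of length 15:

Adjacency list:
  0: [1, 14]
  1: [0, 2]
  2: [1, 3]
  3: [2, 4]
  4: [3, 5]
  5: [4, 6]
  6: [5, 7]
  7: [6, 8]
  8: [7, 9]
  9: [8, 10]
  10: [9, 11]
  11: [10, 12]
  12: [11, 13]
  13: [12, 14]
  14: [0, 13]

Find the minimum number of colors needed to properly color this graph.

This is an odd cycle (C_15). Odd cycles are not bipartite (any 2-coloring forces two adjacent vertices to match), and 3 colors suffice.
Chromatic number = 3.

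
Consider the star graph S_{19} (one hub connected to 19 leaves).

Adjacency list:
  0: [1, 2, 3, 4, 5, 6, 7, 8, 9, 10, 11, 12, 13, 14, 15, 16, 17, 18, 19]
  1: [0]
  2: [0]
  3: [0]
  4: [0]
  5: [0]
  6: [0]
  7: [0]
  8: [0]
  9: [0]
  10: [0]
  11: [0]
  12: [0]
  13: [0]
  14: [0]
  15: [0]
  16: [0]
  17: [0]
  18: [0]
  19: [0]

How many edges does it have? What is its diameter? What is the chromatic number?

Star graph S_{19}: the hub connects to all 19 leaves.
Edges = 19.
Diameter = 2 (any leaf to hub is 1, leaf to leaf through hub is 2).
Star graphs are bipartite (hub vs leaves), so chromatic number = 2.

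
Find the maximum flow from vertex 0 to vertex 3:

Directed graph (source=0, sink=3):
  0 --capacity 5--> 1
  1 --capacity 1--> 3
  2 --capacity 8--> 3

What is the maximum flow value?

Computing max flow:
  Flow on (0->1): 1/5
  Flow on (1->3): 1/1
Maximum flow = 1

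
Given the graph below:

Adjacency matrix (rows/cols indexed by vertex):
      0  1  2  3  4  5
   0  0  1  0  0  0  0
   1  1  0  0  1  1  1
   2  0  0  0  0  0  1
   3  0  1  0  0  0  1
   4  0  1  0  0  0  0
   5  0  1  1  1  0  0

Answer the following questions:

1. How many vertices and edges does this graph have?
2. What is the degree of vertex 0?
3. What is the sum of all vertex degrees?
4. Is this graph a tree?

Count: 6 vertices, 6 edges.
Vertex 0 has neighbors [1], degree = 1.
Handshaking lemma: 2 * 6 = 12.
A tree on 6 vertices has 5 edges. This graph has 6 edges (1 extra). Not a tree.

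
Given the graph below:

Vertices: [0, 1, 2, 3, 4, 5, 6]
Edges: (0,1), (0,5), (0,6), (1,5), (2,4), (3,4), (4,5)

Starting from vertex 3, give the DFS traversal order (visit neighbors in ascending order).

DFS from vertex 3 (neighbors processed in ascending order):
Visit order: 3, 4, 2, 5, 0, 1, 6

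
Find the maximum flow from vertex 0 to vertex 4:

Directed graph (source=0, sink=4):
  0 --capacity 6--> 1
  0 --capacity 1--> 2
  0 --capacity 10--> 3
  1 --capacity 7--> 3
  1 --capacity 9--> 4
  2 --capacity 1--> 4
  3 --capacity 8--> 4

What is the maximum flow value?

Computing max flow:
  Flow on (0->1): 6/6
  Flow on (0->2): 1/1
  Flow on (0->3): 8/10
  Flow on (1->4): 6/9
  Flow on (2->4): 1/1
  Flow on (3->4): 8/8
Maximum flow = 15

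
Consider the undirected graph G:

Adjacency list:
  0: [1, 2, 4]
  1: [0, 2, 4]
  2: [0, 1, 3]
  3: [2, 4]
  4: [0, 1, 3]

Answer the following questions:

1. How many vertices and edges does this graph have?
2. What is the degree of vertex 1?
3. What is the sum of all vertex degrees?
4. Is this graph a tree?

Count: 5 vertices, 7 edges.
Vertex 1 has neighbors [0, 2, 4], degree = 3.
Handshaking lemma: 2 * 7 = 14.
A tree on 5 vertices has 4 edges. This graph has 7 edges (3 extra). Not a tree.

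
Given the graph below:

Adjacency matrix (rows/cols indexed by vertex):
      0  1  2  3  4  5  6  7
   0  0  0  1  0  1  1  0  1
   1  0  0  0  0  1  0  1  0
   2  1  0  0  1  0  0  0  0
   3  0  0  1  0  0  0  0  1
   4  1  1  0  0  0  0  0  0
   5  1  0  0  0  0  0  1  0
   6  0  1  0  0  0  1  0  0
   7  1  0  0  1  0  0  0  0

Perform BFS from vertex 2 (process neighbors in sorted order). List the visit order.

BFS from vertex 2 (neighbors processed in ascending order):
Visit order: 2, 0, 3, 4, 5, 7, 1, 6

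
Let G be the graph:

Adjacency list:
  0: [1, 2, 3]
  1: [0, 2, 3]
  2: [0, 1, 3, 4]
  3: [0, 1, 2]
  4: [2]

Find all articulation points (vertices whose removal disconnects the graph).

An articulation point is a vertex whose removal disconnects the graph.
Articulation points: [2]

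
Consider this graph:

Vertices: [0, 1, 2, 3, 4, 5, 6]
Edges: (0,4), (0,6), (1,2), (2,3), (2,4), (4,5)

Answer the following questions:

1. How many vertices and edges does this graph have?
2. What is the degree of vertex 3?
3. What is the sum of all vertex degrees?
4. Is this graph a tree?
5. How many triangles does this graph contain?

Count: 7 vertices, 6 edges.
Vertex 3 has neighbors [2], degree = 1.
Handshaking lemma: 2 * 6 = 12.
A graph is a tree iff it is connected and has exactly n-1 edges. This graph is connected (all 7 vertices in one component) and has 7-1 = 6 edges. It is a tree.
Number of triangles = 0.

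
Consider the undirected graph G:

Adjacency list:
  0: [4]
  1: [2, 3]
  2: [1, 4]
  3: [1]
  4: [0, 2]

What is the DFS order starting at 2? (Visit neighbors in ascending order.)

DFS from vertex 2 (neighbors processed in ascending order):
Visit order: 2, 1, 3, 4, 0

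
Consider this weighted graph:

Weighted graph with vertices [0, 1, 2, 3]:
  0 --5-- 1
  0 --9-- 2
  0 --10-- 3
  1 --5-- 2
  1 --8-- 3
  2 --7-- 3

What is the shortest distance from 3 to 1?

Using Dijkstra's algorithm from vertex 3:
Shortest path: 3 -> 1
Total weight: 8 = 8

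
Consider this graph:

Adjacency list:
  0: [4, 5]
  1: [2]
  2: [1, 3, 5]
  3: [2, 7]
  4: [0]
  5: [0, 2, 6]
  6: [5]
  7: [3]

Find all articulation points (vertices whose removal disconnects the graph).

An articulation point is a vertex whose removal disconnects the graph.
Articulation points: [0, 2, 3, 5]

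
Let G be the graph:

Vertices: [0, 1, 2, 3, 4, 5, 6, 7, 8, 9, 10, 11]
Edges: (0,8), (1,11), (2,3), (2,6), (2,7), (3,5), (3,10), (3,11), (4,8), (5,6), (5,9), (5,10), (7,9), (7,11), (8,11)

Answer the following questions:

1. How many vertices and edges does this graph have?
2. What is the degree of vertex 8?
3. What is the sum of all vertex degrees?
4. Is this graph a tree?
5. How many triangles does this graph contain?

Count: 12 vertices, 15 edges.
Vertex 8 has neighbors [0, 4, 11], degree = 3.
Handshaking lemma: 2 * 15 = 30.
A tree on 12 vertices has 11 edges. This graph has 15 edges (4 extra). Not a tree.
Number of triangles = 1.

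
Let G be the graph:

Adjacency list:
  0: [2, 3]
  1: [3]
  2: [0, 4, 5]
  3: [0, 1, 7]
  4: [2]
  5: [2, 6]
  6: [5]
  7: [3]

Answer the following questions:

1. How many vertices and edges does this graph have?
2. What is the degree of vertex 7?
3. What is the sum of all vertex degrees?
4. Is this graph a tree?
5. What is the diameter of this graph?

Count: 8 vertices, 7 edges.
Vertex 7 has neighbors [3], degree = 1.
Handshaking lemma: 2 * 7 = 14.
A graph is a tree iff it is connected and has exactly n-1 edges. This graph is connected (all 8 vertices in one component) and has 8-1 = 7 edges. It is a tree.
Diameter (longest shortest path) = 5.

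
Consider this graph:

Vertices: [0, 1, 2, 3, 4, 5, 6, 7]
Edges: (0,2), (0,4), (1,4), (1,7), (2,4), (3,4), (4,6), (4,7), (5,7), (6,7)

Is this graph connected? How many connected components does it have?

Checking connectivity: the graph has 1 connected component(s).
All vertices are reachable from each other. The graph IS connected.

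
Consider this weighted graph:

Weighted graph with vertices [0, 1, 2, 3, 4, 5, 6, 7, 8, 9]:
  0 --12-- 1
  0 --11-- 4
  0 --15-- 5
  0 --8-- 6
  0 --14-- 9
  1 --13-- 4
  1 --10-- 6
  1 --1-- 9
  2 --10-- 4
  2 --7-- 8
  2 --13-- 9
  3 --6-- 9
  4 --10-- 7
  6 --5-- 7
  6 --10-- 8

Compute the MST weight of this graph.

Applying Kruskal's algorithm (sort edges by weight, add if no cycle):
  Add (1,9) w=1
  Add (6,7) w=5
  Add (3,9) w=6
  Add (2,8) w=7
  Add (0,6) w=8
  Add (1,6) w=10
  Add (2,4) w=10
  Add (4,7) w=10
  Skip (6,8) w=10 (creates cycle)
  Skip (0,4) w=11 (creates cycle)
  Skip (0,1) w=12 (creates cycle)
  Skip (1,4) w=13 (creates cycle)
  Skip (2,9) w=13 (creates cycle)
  Skip (0,9) w=14 (creates cycle)
  Add (0,5) w=15
MST weight = 72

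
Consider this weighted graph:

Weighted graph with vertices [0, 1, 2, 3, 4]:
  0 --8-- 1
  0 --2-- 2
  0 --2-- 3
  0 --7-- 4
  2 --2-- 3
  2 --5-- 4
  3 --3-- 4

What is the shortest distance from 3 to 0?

Using Dijkstra's algorithm from vertex 3:
Shortest path: 3 -> 0
Total weight: 2 = 2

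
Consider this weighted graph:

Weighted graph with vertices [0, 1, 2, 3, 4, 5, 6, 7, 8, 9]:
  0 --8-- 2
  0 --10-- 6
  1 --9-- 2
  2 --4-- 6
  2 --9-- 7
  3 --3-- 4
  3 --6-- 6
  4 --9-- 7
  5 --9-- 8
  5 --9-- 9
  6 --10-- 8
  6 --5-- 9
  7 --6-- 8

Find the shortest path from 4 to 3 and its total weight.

Using Dijkstra's algorithm from vertex 4:
Shortest path: 4 -> 3
Total weight: 3 = 3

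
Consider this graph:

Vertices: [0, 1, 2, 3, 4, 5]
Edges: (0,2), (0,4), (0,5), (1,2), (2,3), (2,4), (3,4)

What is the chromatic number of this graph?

The graph has a maximum clique of size 3 (lower bound on chromatic number).
A valid 3-coloring: {0: 1, 1: 1, 2: 0, 3: 1, 4: 2, 5: 0}.
Chromatic number = 3.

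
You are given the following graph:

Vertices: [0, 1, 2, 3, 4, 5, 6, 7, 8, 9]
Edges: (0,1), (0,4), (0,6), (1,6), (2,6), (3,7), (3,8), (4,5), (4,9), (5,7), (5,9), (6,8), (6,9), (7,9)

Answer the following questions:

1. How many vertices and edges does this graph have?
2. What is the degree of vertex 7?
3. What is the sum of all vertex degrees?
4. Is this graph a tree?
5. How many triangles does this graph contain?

Count: 10 vertices, 14 edges.
Vertex 7 has neighbors [3, 5, 9], degree = 3.
Handshaking lemma: 2 * 14 = 28.
A tree on 10 vertices has 9 edges. This graph has 14 edges (5 extra). Not a tree.
Number of triangles = 3.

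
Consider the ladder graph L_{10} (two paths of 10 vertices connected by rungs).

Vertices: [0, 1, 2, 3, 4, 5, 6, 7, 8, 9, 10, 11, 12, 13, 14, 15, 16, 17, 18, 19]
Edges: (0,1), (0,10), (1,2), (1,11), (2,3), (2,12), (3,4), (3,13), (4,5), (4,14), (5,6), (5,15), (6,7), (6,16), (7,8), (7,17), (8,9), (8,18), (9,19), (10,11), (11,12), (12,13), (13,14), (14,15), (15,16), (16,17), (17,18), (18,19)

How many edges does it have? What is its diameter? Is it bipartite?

Ladder graph L_{10}: 10 rungs + 2 * (10-1) path edges = 10 + 18 = 28 edges.
Diameter = 10.
Ladder graphs are bipartite (alternating coloring along each path).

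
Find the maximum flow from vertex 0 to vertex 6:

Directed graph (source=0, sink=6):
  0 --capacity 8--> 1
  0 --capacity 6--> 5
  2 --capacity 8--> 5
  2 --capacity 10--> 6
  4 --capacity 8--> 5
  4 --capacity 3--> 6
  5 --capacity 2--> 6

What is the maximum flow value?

Computing max flow:
  Flow on (0->5): 2/6
  Flow on (5->6): 2/2
Maximum flow = 2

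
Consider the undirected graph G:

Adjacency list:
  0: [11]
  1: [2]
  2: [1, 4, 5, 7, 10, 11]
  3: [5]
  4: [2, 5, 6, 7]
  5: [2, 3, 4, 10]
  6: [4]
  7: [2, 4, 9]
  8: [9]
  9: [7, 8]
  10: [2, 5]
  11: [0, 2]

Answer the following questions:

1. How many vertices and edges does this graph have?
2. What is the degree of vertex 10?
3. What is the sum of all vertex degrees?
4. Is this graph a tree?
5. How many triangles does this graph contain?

Count: 12 vertices, 14 edges.
Vertex 10 has neighbors [2, 5], degree = 2.
Handshaking lemma: 2 * 14 = 28.
A tree on 12 vertices has 11 edges. This graph has 14 edges (3 extra). Not a tree.
Number of triangles = 3.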